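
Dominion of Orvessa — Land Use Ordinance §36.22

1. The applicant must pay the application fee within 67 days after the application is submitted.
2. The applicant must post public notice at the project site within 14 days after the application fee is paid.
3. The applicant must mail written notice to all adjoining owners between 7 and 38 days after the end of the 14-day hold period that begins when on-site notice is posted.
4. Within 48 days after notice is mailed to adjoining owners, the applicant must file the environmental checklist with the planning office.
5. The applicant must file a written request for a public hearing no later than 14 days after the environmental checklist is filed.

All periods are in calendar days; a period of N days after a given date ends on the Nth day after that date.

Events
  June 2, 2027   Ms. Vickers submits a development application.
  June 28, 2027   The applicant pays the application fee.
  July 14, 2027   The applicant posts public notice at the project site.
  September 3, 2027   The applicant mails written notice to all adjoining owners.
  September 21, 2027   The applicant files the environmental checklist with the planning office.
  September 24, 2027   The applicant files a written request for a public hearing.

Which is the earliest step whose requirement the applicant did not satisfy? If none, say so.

Step 1 — counting 67 days from June 2, 2027 (when the application is submitted) gives a deadline of August 8, 2027; June 28, 2027 is within that limit.
Step 2 — counting 14 days from June 28, 2027 (when the application fee is paid) gives a deadline of July 12, 2027; not done until July 14, 2027, 2 days after the deadline.
Later steps need not be reached.

Step 2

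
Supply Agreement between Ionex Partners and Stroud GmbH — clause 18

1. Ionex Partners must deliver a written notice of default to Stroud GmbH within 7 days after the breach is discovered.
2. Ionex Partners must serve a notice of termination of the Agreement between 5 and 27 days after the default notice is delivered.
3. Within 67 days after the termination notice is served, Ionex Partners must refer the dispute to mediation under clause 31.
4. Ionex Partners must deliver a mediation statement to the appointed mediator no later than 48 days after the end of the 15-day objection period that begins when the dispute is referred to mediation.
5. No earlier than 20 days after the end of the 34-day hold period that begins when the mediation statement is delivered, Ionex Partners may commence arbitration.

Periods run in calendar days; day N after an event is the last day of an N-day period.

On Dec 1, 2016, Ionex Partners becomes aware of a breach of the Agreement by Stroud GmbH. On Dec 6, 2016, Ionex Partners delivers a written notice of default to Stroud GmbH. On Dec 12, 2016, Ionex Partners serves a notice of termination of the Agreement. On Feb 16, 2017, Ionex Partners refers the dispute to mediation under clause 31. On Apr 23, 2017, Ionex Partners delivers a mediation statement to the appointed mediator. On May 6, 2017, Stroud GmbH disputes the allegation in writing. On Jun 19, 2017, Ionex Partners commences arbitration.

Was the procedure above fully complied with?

No

(1) due by Dec 1, 2016 + 7 days = Dec 8, 2016; Dec 6, 2016 is within that limit.
(2) the permitted window runs from Dec 6, 2016 + 5 = Dec 11, 2016 to Dec 6, 2016 + 27 = Jan 2, 2017; done Dec 12, 2016, which is between those dates.
(3) due by Dec 12, 2016 + 67 days = Feb 17, 2017; Feb 16, 2017 is within that limit.
(4) due by Mar 3, 2017 + 48 days = Apr 20, 2017; not done until Apr 23, 2017, 3 days after the deadline.
Later steps need not be reached.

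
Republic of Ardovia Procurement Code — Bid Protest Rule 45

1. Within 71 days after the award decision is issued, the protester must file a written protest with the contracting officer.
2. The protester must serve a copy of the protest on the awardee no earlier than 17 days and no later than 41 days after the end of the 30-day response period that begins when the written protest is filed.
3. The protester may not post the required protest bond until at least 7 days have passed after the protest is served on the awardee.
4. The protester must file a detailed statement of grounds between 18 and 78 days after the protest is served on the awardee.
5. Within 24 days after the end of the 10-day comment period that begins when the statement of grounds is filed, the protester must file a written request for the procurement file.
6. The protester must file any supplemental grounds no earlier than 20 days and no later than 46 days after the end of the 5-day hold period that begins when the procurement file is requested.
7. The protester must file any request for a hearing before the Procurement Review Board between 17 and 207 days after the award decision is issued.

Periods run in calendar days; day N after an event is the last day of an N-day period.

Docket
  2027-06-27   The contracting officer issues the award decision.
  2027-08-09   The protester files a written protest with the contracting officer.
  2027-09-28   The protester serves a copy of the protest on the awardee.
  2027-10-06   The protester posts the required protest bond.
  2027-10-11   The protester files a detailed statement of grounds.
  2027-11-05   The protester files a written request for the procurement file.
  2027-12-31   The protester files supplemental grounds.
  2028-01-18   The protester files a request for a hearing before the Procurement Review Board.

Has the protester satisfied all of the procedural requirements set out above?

(1) due by 2027-06-27 + 71 days = 2027-09-06; completed 2027-08-09, before the deadline.
(2) the permitted window runs from 2027-09-08 + 17 = 2027-09-25 to 2027-09-08 + 41 = 2027-10-19; done 2027-09-28, which is between those dates.
(3) permitted from 2027-09-28 + 7 days = 2027-10-05 onward; done 2027-10-06, after the minimum wait.
(4) the permitted window runs from 2027-09-28 + 18 = 2027-10-16 to 2027-09-28 + 78 = 2027-12-15; done 2027-10-11 — 5 days before the window opened.

No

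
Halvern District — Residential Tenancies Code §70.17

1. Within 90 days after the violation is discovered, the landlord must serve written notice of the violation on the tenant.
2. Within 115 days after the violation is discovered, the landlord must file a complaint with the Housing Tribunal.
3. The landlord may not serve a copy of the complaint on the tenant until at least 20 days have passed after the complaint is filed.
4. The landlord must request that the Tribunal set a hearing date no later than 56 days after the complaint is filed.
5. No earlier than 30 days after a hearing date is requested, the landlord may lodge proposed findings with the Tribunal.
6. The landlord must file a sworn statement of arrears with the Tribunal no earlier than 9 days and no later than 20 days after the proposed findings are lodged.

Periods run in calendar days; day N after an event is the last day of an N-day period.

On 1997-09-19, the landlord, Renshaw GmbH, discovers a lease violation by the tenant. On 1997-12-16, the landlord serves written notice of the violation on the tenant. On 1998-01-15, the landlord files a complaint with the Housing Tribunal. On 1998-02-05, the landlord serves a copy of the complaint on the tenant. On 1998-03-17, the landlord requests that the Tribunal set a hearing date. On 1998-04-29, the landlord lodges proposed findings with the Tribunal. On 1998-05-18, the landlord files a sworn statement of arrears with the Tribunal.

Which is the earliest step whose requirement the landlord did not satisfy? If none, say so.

Step 1 — counting 90 days from 1997-09-19 (when the violation is discovered) gives a deadline of 1997-12-18; 1997-12-16 is within that limit.
Step 2 — counting 115 days from 1997-09-19 (when the violation is discovered) gives a deadline of 1998-01-12; done 1998-01-15 — 3 days late.

Step 2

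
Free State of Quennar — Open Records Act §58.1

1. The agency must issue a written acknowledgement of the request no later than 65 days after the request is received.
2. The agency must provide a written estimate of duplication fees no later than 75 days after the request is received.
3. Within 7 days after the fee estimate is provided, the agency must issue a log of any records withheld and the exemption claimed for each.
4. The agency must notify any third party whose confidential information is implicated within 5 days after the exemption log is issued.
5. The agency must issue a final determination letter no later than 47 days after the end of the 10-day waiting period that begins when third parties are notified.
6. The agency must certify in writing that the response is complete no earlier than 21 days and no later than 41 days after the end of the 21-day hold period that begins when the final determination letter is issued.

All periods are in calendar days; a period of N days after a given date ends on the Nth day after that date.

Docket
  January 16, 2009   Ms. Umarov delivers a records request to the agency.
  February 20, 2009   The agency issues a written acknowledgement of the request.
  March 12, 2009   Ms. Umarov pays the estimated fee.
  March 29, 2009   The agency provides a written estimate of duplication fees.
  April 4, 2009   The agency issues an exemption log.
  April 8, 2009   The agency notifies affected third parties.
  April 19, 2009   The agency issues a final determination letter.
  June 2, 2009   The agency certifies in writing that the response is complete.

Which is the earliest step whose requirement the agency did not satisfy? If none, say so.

Step 1 — counting 65 days from January 16, 2009 (when the request is received) gives a deadline of March 22, 2009; completed February 20, 2009, before the deadline.
Step 2 — counting 75 days from January 16, 2009 (when the request is received) gives a deadline of April 1, 2009; done March 29, 2009 — timely.
Step 3 — counting 7 days from March 29, 2009 (when the fee estimate is provided) gives a deadline of April 5, 2009; completed April 4, 2009, before the deadline.
Step 4 — counting 5 days from April 4, 2009 (when the exemption log is issued) gives a deadline of April 9, 2009; done April 8, 2009 — timely.
Step 5 — counting 47 days from April 18, 2009 (end of the 10-day waiting period, which began when third parties are notified on April 8, 2009) gives a deadline of June 4, 2009; done April 19, 2009 — timely.
Step 6 — 21 and 41 days from May 10, 2009 (end of the 21-day hold period, which began when the final determination letter is issued on April 19, 2009) are May 31, 2009 and June 20, 2009 respectively; June 2, 2009 falls inside that range.

None — every step was satisfied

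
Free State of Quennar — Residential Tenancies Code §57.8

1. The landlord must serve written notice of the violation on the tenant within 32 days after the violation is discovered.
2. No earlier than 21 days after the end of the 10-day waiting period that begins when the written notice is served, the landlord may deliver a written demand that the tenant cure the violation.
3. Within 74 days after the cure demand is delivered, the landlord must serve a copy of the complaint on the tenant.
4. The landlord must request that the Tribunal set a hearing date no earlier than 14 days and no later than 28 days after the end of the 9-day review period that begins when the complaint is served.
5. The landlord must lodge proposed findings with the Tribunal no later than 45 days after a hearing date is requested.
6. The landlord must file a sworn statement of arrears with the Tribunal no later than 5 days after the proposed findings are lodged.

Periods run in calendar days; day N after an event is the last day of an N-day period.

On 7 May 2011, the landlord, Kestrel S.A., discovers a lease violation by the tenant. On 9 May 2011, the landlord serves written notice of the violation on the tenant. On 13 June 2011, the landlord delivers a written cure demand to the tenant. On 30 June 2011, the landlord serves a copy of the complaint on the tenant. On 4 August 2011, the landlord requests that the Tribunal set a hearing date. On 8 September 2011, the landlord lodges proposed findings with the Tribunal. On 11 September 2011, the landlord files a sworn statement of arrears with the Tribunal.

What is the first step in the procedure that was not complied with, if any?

None — every step was satisfied

Step 1: 32 days after 7 May 2011 (when the violation is discovered) is 8 June 2011; done 9 May 2011 — timely.
Step 2: the earliest permitted date is 21 days after 19 May 2011 (end of the 10-day waiting period, which began when the written notice is served on 9 May 2011), i.e. 9 June 2011; done 13 June 2011, after the minimum wait.
Step 3: 74 days after 13 June 2011 (when the cure demand is delivered) is 26 August 2011; done 30 June 2011 — timely.
Step 4: the window is 14–28 days after 9 July 2011 (end of the 9-day review period, which began when the complaint is served on 30 June 2011), so 23 July 2011 through 6 August 2011; 4 August 2011 falls inside that range.
Step 5: 45 days after 4 August 2011 (when a hearing date is requested) is 18 September 2011; 8 September 2011 is within that limit.
Step 6: 5 days after 8 September 2011 (when the proposed findings are lodged) is 13 September 2011; done 11 September 2011 — timely.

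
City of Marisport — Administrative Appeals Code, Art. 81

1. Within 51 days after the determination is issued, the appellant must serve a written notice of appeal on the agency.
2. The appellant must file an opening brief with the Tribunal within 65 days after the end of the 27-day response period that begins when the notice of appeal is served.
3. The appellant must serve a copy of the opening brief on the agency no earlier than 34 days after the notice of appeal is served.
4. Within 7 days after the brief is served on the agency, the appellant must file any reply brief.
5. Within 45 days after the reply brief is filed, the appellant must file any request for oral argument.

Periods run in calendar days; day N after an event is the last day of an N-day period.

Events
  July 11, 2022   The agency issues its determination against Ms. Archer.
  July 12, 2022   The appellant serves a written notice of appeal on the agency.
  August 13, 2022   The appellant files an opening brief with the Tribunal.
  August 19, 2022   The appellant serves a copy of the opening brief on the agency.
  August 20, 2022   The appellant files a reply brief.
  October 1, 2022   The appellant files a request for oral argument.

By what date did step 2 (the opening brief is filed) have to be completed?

The notice of appeal is served on July 12, 2022; the 27-day response period therefore ends August 8, 2022, and step 2 runs from that date. 65 days after August 8, 2022 is October 12, 2022.

October 12, 2022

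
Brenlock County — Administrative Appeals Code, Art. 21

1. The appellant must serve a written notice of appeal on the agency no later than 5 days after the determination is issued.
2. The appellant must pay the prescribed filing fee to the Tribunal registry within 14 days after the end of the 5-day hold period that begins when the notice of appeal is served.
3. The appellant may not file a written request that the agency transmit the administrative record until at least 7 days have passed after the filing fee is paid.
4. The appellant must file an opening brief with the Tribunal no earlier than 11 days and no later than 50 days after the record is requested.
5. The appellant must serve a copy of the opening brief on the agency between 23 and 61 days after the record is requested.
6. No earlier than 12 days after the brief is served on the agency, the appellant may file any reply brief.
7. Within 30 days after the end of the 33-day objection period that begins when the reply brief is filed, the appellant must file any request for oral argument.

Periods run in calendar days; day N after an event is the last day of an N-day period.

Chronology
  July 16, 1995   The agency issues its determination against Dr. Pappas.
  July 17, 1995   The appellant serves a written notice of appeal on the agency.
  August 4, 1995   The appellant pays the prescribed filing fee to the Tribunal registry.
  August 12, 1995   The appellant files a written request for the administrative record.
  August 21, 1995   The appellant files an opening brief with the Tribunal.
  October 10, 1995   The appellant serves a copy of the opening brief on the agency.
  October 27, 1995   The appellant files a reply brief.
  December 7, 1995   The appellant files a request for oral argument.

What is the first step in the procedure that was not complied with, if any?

Step 4

Step 1 — counting 5 days from July 16, 1995 (when the determination is issued) gives a deadline of July 21, 1995; July 17, 1995 is within that limit.
Step 2 — counting 14 days from July 22, 1995 (end of the 5-day hold period, which began when the notice of appeal is served on July 17, 1995) gives a deadline of August 5, 1995; completed August 4, 1995, before the deadline.
Step 3 — must wait 7 days from August 4, 1995 (when the filing fee is paid), so not before August 11, 1995; done August 12, 1995 — permitted.
Step 4 — 11 and 50 days from August 12, 1995 (when the record is requested) are August 23, 1995 and October 1, 1995 respectively; done August 21, 1995 — 2 days before the window opened.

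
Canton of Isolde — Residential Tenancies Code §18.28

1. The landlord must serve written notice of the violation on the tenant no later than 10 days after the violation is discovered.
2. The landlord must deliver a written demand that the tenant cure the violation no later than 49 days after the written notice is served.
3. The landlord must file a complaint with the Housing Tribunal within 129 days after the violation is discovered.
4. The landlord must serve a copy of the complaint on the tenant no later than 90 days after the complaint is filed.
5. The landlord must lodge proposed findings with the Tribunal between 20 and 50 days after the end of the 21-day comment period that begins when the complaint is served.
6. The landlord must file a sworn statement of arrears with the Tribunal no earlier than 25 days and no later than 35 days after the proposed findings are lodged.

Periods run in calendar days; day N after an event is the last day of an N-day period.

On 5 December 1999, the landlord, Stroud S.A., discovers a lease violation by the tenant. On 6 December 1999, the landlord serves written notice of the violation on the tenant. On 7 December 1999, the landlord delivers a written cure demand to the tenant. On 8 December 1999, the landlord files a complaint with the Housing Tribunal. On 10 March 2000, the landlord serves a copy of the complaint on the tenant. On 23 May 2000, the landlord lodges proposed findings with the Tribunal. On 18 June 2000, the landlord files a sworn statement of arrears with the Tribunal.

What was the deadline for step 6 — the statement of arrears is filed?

Step 6 runs from 23 May 2000, when the proposed findings are lodged. The window is 25–35 days after 23 May 2000; it closes on 27 June 2000.

27 June 2000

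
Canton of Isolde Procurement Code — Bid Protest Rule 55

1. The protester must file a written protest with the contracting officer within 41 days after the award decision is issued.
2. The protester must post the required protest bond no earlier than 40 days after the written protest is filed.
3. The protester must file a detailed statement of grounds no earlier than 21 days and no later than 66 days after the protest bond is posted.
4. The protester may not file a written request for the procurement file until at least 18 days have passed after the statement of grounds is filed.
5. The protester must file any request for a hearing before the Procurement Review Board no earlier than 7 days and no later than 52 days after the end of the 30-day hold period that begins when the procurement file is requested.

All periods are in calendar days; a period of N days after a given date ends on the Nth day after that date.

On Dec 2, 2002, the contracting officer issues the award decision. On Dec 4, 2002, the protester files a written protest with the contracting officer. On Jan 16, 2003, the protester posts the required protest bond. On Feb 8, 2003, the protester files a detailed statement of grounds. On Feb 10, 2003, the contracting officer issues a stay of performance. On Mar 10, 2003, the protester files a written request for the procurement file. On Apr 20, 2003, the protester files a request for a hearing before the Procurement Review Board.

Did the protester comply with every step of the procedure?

Step 1 — counting 41 days from Dec 2, 2002 (when the award decision is issued) gives a deadline of Jan 12, 2003; done Dec 4, 2002 — timely.
Step 2 — must wait 40 days from Dec 4, 2002 (when the written protest is filed), so not before Jan 13, 2003; done Jan 16, 2003 — permitted.
Step 3 — 21 and 66 days from Jan 16, 2003 (when the protest bond is posted) are Feb 6, 2003 and Mar 23, 2003 respectively; done Feb 8, 2003 — within the window.
Step 4 — must wait 18 days from Feb 8, 2003 (when the statement of grounds is filed), so not before Feb 26, 2003; done Mar 10, 2003, after the minimum wait.
Step 5 — 7 and 52 days from Apr 9, 2003 (end of the 30-day hold period, which began when the procurement file is requested on Mar 10, 2003) are Apr 16, 2003 and May 31, 2003 respectively; done Apr 20, 2003, which is between those dates.

Yes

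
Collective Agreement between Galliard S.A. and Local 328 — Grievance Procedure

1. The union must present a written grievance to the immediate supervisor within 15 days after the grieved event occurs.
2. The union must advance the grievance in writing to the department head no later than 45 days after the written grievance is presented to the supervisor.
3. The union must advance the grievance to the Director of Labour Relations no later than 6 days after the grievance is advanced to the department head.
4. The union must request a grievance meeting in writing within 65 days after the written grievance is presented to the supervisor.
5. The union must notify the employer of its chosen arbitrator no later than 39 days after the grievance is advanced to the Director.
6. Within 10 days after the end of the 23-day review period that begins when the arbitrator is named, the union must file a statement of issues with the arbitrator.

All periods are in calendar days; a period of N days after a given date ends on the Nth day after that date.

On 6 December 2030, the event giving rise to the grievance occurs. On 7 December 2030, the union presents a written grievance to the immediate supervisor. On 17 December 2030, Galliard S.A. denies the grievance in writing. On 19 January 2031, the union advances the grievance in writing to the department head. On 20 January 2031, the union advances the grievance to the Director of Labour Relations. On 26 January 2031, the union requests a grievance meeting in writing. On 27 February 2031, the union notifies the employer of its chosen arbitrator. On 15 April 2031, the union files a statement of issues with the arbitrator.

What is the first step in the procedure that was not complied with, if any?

Step 6

Step 1 — counting 15 days from 6 December 2030 (when the grieved event occurs) gives a deadline of 21 December 2030; completed 7 December 2030, before the deadline.
Step 2 — counting 45 days from 7 December 2030 (when the written grievance is presented to the supervisor) gives a deadline of 21 January 2031; done 19 January 2031 — timely.
Step 3 — counting 6 days from 19 January 2031 (when the grievance is advanced to the department head) gives a deadline of 25 January 2031; 20 January 2031 is within that limit.
Step 4 — counting 65 days from 7 December 2030 (when the written grievance is presented to the supervisor) gives a deadline of 10 February 2031; done 26 January 2031 — timely.
Step 5 — counting 39 days from 20 January 2031 (when the grievance is advanced to the Director) gives a deadline of 28 February 2031; 27 February 2031 is within that limit.
Step 6 — counting 10 days from 22 March 2031 (end of the 23-day review period, which began when the arbitrator is named on 27 February 2031) gives a deadline of 1 April 2031; not done until 15 April 2031, 14 days after the deadline.
The analysis stops there.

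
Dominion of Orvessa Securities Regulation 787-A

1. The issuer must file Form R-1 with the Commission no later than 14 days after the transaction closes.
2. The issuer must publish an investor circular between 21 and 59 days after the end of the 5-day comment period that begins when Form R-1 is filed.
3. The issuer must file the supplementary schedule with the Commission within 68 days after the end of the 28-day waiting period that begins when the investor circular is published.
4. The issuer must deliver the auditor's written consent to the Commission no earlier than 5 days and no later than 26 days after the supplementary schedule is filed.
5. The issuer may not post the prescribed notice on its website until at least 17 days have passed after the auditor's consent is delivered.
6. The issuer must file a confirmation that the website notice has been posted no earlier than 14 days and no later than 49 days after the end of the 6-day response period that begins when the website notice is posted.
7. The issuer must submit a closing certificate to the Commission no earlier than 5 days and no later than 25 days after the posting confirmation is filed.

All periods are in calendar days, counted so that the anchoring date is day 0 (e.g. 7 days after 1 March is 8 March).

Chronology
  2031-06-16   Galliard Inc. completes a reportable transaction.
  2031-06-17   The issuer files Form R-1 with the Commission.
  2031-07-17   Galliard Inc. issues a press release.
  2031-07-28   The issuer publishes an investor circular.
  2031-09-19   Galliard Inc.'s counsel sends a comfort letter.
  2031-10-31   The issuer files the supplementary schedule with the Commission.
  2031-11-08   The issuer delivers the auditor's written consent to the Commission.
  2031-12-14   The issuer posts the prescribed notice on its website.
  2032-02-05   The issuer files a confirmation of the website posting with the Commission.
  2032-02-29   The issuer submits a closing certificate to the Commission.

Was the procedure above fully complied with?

Yes

Step 1: 14 days after 2031-06-16 (when the transaction closes) is 2031-06-30; 2031-06-17 is within that limit.
Step 2: the window is 21–59 days after 2031-06-22 (end of the 5-day comment period, which began when Form R-1 is filed on 2031-06-17), so 2031-07-13 through 2031-08-20; 2031-07-28 falls inside that range.
Step 3: 68 days after 2031-08-25 (end of the 28-day waiting period, which began when the investor circular is published on 2031-07-28) is 2031-11-01; done 2031-10-31 — timely.
Step 4: the window is 5–26 days after 2031-10-31 (when the supplementary schedule is filed), so 2031-11-05 through 2031-11-26; 2031-11-08 falls inside that range.
Step 5: the earliest permitted date is 17 days after 2031-11-08 (when the auditor's consent is delivered), i.e. 2031-11-25; done 2031-12-14, after the minimum wait.
Step 6: the window is 14–49 days after 2031-12-20 (end of the 6-day response period, which began when the website notice is posted on 2031-12-14), so 2032-01-03 through 2032-02-07; done 2032-02-05 — within the window.
Step 7: the window is 5–25 days after 2032-02-05 (when the posting confirmation is filed), so 2032-02-10 through 2032-03-01; done 2032-02-29 — within the window.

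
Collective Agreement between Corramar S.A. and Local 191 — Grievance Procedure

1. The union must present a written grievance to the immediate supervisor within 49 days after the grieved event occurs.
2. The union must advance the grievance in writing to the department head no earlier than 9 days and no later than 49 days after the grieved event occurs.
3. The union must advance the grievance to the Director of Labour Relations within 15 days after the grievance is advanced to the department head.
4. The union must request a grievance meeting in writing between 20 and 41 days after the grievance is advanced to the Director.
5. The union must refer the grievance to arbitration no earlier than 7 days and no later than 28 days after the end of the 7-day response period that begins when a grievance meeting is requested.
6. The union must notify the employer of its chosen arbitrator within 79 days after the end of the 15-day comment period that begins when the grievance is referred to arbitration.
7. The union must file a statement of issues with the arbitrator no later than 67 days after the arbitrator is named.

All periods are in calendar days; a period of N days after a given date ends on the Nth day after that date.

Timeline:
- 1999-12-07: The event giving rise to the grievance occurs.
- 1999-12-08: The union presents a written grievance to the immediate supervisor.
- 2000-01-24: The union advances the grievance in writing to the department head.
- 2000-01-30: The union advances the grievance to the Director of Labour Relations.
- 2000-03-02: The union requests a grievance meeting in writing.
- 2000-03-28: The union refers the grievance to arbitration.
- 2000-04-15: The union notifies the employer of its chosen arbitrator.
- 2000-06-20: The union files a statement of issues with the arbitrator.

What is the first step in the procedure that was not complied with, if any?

(1) due by 1999-12-07 + 49 days = 2000-01-25; completed 1999-12-08, before the deadline.
(2) the permitted window runs from 1999-12-07 + 9 = 1999-12-16 to 1999-12-07 + 49 = 2000-01-25; done 2000-01-24 — within the window.
(3) due by 2000-01-24 + 15 days = 2000-02-08; done 2000-01-30 — timely.
(4) the permitted window runs from 2000-01-30 + 20 = 2000-02-19 to 2000-01-30 + 41 = 2000-03-11; 2000-03-02 falls inside that range.
(5) the permitted window runs from 2000-03-09 + 7 = 2000-03-16 to 2000-03-09 + 28 = 2000-04-06; done 2000-03-28 — within the window.
(6) due by 2000-04-12 + 79 days = 2000-06-30; 2000-04-15 is within that limit.
(7) due by 2000-04-15 + 67 days = 2000-06-21; done 2000-06-20 — timely.

None — every step was satisfied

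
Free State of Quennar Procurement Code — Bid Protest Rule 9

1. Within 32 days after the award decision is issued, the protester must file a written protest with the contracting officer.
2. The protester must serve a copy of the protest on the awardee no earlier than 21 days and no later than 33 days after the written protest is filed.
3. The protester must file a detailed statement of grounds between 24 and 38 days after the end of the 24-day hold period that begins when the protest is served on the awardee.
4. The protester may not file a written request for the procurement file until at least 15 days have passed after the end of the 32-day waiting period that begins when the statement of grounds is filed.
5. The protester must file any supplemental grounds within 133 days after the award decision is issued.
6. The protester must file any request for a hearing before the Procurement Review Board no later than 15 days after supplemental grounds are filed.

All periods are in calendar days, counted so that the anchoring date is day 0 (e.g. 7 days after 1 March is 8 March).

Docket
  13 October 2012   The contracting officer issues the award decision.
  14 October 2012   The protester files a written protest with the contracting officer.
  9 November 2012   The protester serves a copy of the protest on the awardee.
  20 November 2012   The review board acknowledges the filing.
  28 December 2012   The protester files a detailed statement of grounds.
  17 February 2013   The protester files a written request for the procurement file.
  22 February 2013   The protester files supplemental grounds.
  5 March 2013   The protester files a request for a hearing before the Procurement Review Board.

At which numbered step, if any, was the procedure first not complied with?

None — every step was satisfied

Step 1: 32 days after 13 October 2012 (when the award decision is issued) is 14 November 2012; 14 October 2012 is within that limit.
Step 2: the window is 21–33 days after 14 October 2012 (when the written protest is filed), so 4 November 2012 through 16 November 2012; done 9 November 2012 — within the window.
Step 3: the window is 24–38 days after 3 December 2012 (end of the 24-day hold period, which began when the protest is served on the awardee on 9 November 2012), so 27 December 2012 through 10 January 2013; 28 December 2012 falls inside that range.
Step 4: the earliest permitted date is 15 days after 29 January 2013 (end of the 32-day waiting period, which began when the statement of grounds is filed on 28 December 2012), i.e. 13 February 2013; 17 February 2013 is on or after that date.
Step 5: 133 days after 13 October 2012 (when the award decision is issued) is 23 February 2013; 22 February 2013 is within that limit.
Step 6: 15 days after 22 February 2013 (when supplemental grounds are filed) is 9 March 2013; done 5 March 2013 — timely.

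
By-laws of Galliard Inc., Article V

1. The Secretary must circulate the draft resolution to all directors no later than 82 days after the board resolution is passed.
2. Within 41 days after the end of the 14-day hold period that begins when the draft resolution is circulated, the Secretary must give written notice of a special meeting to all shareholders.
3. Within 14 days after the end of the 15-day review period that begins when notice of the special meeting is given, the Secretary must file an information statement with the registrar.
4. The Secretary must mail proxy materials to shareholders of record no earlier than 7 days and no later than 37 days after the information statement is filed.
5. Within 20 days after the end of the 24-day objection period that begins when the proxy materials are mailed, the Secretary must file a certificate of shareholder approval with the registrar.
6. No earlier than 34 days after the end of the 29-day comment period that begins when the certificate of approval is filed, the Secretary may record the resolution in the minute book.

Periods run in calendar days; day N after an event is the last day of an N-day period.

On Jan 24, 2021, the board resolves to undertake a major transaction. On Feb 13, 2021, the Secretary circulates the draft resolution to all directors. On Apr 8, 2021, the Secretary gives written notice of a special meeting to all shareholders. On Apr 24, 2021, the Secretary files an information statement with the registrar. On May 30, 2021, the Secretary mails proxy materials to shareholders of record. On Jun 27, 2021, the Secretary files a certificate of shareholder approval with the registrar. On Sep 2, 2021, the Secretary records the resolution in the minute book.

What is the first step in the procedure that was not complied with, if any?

None — every step was satisfied

Step 1: 82 days after Jan 24, 2021 (when the board resolution is passed) is Apr 16, 2021; done Feb 13, 2021 — timely.
Step 2: 41 days after Feb 27, 2021 (end of the 14-day hold period, which began when the draft resolution is circulated on Feb 13, 2021) is Apr 9, 2021; completed Apr 8, 2021, before the deadline.
Step 3: 14 days after Apr 23, 2021 (end of the 15-day review period, which began when notice of the special meeting is given on Apr 8, 2021) is May 7, 2021; done Apr 24, 2021 — timely.
Step 4: the window is 7–37 days after Apr 24, 2021 (when the information statement is filed), so May 1, 2021 through May 31, 2021; done May 30, 2021, which is between those dates.
Step 5: 20 days after Jun 23, 2021 (end of the 24-day objection period, which began when the proxy materials are mailed on May 30, 2021) is Jul 13, 2021; done Jun 27, 2021 — timely.
Step 6: the earliest permitted date is 34 days after Jul 26, 2021 (end of the 29-day comment period, which began when the certificate of approval is filed on Jun 27, 2021), i.e. Aug 29, 2021; done Sep 2, 2021 — permitted.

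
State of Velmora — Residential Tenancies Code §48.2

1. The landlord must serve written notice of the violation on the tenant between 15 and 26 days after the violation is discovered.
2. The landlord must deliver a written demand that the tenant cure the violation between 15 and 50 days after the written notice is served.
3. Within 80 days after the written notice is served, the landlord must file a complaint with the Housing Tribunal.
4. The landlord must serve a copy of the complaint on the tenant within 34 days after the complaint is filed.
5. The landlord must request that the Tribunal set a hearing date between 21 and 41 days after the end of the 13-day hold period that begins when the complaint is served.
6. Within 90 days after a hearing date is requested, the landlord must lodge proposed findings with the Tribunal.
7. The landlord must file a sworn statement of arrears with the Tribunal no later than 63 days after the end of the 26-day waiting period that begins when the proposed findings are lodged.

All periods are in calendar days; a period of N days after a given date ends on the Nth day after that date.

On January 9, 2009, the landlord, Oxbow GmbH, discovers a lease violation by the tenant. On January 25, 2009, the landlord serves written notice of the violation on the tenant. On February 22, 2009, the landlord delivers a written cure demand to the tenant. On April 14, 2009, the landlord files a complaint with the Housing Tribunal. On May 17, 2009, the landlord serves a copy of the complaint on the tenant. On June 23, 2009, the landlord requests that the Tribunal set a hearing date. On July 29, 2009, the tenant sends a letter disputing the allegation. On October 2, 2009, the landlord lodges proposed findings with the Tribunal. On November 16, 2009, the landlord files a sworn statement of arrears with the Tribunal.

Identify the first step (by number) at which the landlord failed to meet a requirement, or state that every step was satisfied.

(1) the permitted window runs from January 9, 2009 + 15 = January 24, 2009 to January 9, 2009 + 26 = February 4, 2009; done January 25, 2009, which is between those dates.
(2) the permitted window runs from January 25, 2009 + 15 = February 9, 2009 to January 25, 2009 + 50 = March 16, 2009; February 22, 2009 falls inside that range.
(3) due by January 25, 2009 + 80 days = April 15, 2009; completed April 14, 2009, before the deadline.
(4) due by April 14, 2009 + 34 days = May 18, 2009; done May 17, 2009 — timely.
(5) the permitted window runs from May 30, 2009 + 21 = June 20, 2009 to May 30, 2009 + 41 = July 10, 2009; done June 23, 2009, which is between those dates.
(6) due by June 23, 2009 + 90 days = September 21, 2009; not done until October 2, 2009, 11 days after the deadline.
The analysis stops there.

Step 6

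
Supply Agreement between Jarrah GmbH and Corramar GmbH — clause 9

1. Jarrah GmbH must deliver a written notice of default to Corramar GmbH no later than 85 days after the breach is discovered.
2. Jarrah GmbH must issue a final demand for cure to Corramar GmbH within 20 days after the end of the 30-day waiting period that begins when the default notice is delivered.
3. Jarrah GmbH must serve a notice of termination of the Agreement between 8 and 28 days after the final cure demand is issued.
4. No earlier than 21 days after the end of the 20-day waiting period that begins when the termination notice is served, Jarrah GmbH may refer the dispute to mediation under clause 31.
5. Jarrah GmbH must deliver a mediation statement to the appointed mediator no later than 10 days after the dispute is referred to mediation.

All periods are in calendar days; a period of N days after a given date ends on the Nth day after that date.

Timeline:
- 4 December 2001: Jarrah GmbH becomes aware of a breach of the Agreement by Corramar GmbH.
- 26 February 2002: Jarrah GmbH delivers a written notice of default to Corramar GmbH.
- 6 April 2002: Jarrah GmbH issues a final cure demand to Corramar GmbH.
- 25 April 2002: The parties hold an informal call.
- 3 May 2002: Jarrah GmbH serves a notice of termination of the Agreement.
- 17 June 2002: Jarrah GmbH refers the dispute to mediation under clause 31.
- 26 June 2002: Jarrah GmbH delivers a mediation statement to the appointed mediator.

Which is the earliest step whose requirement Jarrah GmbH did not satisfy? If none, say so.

None — every step was satisfied

Step 1: 85 days after 4 December 2001 (when the breach is discovered) is 27 February 2002; 26 February 2002 is within that limit.
Step 2: 20 days after 28 March 2002 (end of the 30-day waiting period, which began when the default notice is delivered on 26 February 2002) is 17 April 2002; done 6 April 2002 — timely.
Step 3: the window is 8–28 days after 6 April 2002 (when the final cure demand is issued), so 14 April 2002 through 4 May 2002; done 3 May 2002 — within the window.
Step 4: the earliest permitted date is 21 days after 23 May 2002 (end of the 20-day waiting period, which began when the termination notice is served on 3 May 2002), i.e. 13 June 2002; 17 June 2002 is on or after that date.
Step 5: 10 days after 17 June 2002 (when the dispute is referred to mediation) is 27 June 2002; done 26 June 2002 — timely.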